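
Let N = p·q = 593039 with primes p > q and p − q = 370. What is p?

Since p = q + 370, we have 593039 = q(q + 370), so q² + 370q − 593039 = 0.
Discriminant: 370² + 4·593039 = 136900 + 2372156 = 2509056; √2509056 = 1584.
q = (−370 + 1584)/2 = 607, and p = q + 370 = 977.
Check: 607 · 977 = 593039.

977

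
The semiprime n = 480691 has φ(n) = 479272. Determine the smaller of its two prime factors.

φ(n) = (p−1)(q−1) = n − (p+q) + 1, so p + q = 480691 − 479272 + 1 = 1420.
p and q are the roots of t² − 1420t + 480691 = 0.
Discriminant: 1420² − 4·480691 = 2016400 − 1922764 = 93636; √93636 = 306.
q = (1420 − 306)/2 = 557, p = (1420 + 306)/2 = 863.
Check: 557 · 863 = 480691.

557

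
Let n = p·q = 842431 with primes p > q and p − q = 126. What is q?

Since p = q + 126, we have 842431 = q(q + 126), so q² + 126q − 842431 = 0.
Discriminant: 126² + 4·842431 = 15876 + 3369724 = 3385600; √3385600 = 1840.
q = (−126 + 1840)/2 = 857, and p = q + 126 = 983.
Check: 857 · 983 = 842431.

857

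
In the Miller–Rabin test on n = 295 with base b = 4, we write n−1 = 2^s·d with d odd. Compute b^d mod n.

295 − 1 = 294 = 2^1 · 147, so d = 147.
4^1 ≡ 4 (mod 295)
4^2 ≡ 4^2 = 16 ≡ 16 (mod 295)
4^4 ≡ 16^2 = 256 ≡ 256 (mod 295)
4^8 ≡ 256^2 = 65536 ≡ 46 (mod 295)
4^16 ≡ 46^2 = 2116 ≡ 51 (mod 295)
4^32 ≡ 51^2 = 2601 ≡ 241 (mod 295)
4^64 ≡ 241^2 = 58081 ≡ 261 (mod 295)
4^128 ≡ 261^2 = 68121 ≡ 271 (mod 295)
147 = 128 + 16 + 2 + 1 in binary powers of 2.
So 4^147 ≡ 271 · 51 · 16 · 4 ≡ 134 (mod 295).
Squaring chain: 134; never reaches −1, so base 4 is a Miller–Rabin witness that 295 is composite.

134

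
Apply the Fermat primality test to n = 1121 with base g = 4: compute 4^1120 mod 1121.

4^1 ≡ 4 (mod 1121)
4^2 ≡ 4^2 = 16 ≡ 16 (mod 1121)
4^4 ≡ 16^2 = 256 ≡ 256 (mod 1121)
4^8 ≡ 256^2 = 65536 ≡ 518 (mod 1121)
4^16 ≡ 518^2 = 268324 ≡ 405 (mod 1121)
4^32 ≡ 405^2 = 164025 ≡ 359 (mod 1121)
4^64 ≡ 359^2 = 128881 ≡ 1087 (mod 1121)
4^128 ≡ 1087^2 = 1181569 ≡ 35 (mod 1121)
4^256 ≡ 35^2 = 1225 ≡ 104 (mod 1121)
4^512 ≡ 104^2 = 10816 ≡ 727 (mod 1121)
4^1024 ≡ 727^2 = 528529 ≡ 538 (mod 1121)
1120 = 1024 + 64 + 32 in binary powers of 2.
So 4^1120 ≡ 538 · 1087 · 359 ≡ 1111 (mod 1121).
Since 1111 ≠ 1, base 4 is a Fermat witness: 1121 is composite.

1111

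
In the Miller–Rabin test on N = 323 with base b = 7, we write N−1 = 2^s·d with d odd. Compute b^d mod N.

323 − 1 = 322 = 2^1 · 161, so d = 161.
7^1 ≡ 7 (mod 323)
7^2 ≡ 7^2 = 49 ≡ 49 (mod 323)
7^4 ≡ 49^2 = 2401 ≡ 140 (mod 323)
7^8 ≡ 140^2 = 19600 ≡ 220 (mod 323)
7^16 ≡ 220^2 = 48400 ≡ 273 (mod 323)
7^32 ≡ 273^2 = 74529 ≡ 239 (mod 323)
7^64 ≡ 239^2 = 57121 ≡ 273 (mod 323)
7^128 ≡ 273^2 = 74529 ≡ 239 (mod 323)
161 = 128 + 32 + 1 in binary powers of 2.
So 7^161 ≡ 239 · 239 · 7 ≡ 296 (mod 323).
Squaring chain: 296; never reaches −1, so base 7 is a Miller–Rabin witness that 323 is composite.

296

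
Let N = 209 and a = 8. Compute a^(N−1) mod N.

8^1 ≡ 8 (mod 209)
8^2 ≡ 8^2 = 64 ≡ 64 (mod 209)
8^4 ≡ 64^2 = 4096 ≡ 125 (mod 209)
8^8 ≡ 125^2 = 15625 ≡ 159 (mod 209)
8^16 ≡ 159^2 = 25281 ≡ 201 (mod 209)
8^32 ≡ 201^2 = 40401 ≡ 64 (mod 209)
8^64 ≡ 64^2 = 4096 ≡ 125 (mod 209)
8^128 ≡ 125^2 = 15625 ≡ 159 (mod 209)
208 = 128 + 64 + 16 in binary powers of 2.
So 8^208 ≡ 159 · 125 · 201 ≡ 49 (mod 209).
Since 49 ≠ 1, base 8 is a Fermat witness: 209 is composite.

49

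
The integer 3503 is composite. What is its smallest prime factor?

3503 is odd.
Digit sum 11, not divisible by 3.
Ends in 3: not divisible by 5.
7: 3503 = 7·500 + 3
11: 3503 = 11·318 + 5
13: 3503 = 13·269 + 6
17: 3503 = 17·206 + 1
19: 3503 = 19·184 + 7
23: 3503 = 23·152 + 7
29: 3503 = 29·120 + 23
31: 3503 = 31·113

31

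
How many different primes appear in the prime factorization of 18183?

4

18183 = 3 · 6061
6061 = 11 · 551
551 = 19 · 29
18183 = 3 · 11 · 19 · 29, which has 4 distinct prime factors.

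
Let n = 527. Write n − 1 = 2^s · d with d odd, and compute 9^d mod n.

121

527 − 1 = 526 = 2^1 · 263, so d = 263.
9^1 ≡ 9 (mod 527)
9^2 ≡ 9^2 = 81 ≡ 81 (mod 527)
9^4 ≡ 81^2 = 6561 ≡ 237 (mod 527)
9^8 ≡ 237^2 = 56169 ≡ 307 (mod 527)
9^16 ≡ 307^2 = 94249 ≡ 443 (mod 527)
9^32 ≡ 443^2 = 196249 ≡ 205 (mod 527)
9^64 ≡ 205^2 = 42025 ≡ 392 (mod 527)
9^128 ≡ 392^2 = 153664 ≡ 307 (mod 527)
9^256 ≡ 307^2 = 94249 ≡ 443 (mod 527)
263 = 256 + 4 + 2 + 1 in binary powers of 2.
So 9^263 ≡ 443 · 237 · 81 · 9 ≡ 121 (mod 527).
Squaring chain: 121; never reaches −1, so base 9 is a Miller–Rabin witness that 527 is composite.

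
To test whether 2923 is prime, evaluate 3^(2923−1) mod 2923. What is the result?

3^1 ≡ 3 (mod 2923)
3^2 ≡ 3^2 = 9 ≡ 9 (mod 2923)
3^4 ≡ 9^2 = 81 ≡ 81 (mod 2923)
3^8 ≡ 81^2 = 6561 ≡ 715 (mod 2923)
3^16 ≡ 715^2 = 511225 ≡ 2623 (mod 2923)
3^32 ≡ 2623^2 = 6880129 ≡ 2310 (mod 2923)
3^64 ≡ 2310^2 = 5336100 ≡ 1625 (mod 2923)
3^128 ≡ 1625^2 = 2640625 ≡ 1156 (mod 2923)
3^256 ≡ 1156^2 = 1336336 ≡ 525 (mod 2923)
3^512 ≡ 525^2 = 275625 ≡ 863 (mod 2923)
3^1024 ≡ 863^2 = 744769 ≡ 2327 (mod 2923)
3^2048 ≡ 2327^2 = 5414929 ≡ 1533 (mod 2923)
2922 = 2048 + 512 + 256 + 64 + 32 + 8 + 2 in binary powers of 2.
So 3^2922 ≡ 1533 · 863 · 525 · 1625 · 2310 · 715 · 9 ≡ 433 (mod 2923).
Since 433 ≠ 1, base 3 is a Fermat witness: 2923 is composite.

433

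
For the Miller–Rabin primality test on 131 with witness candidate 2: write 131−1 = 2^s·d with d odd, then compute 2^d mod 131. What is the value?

130

131 − 1 = 130 = 2^1 · 65, so d = 65.
2^1 ≡ 2 (mod 131)
2^2 ≡ 2^2 = 4 ≡ 4 (mod 131)
2^4 ≡ 4^2 = 16 ≡ 16 (mod 131)
2^8 ≡ 16^2 = 256 ≡ 125 (mod 131)
2^16 ≡ 125^2 = 15625 ≡ 36 (mod 131)
2^32 ≡ 36^2 = 1296 ≡ 117 (mod 131)
2^64 ≡ 117^2 = 13689 ≡ 65 (mod 131)
65 = 64 + 1 in binary powers of 2.
So 2^65 ≡ 65 · 2 ≡ 130 (mod 131).
Since 2^d ≡ 130 (mod 131), base 2 does not prove 131 composite.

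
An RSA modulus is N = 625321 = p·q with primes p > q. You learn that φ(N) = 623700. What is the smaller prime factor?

φ(n) = (p−1)(q−1) = n − (p+q) + 1, so p + q = 625321 − 623700 + 1 = 1622.
p and q are the roots of t² − 1622t + 625321 = 0.
Discriminant: 1622² − 4·625321 = 2630884 − 2501284 = 129600; √129600 = 360.
q = (1622 − 360)/2 = 631, p = (1622 + 360)/2 = 991.
Check: 631 · 991 = 625321.

631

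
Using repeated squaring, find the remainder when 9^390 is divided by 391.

9^1 ≡ 9 (mod 391)
9^2 ≡ 9^2 = 81 ≡ 81 (mod 391)
9^4 ≡ 81^2 = 6561 ≡ 305 (mod 391)
9^8 ≡ 305^2 = 93025 ≡ 358 (mod 391)
9^16 ≡ 358^2 = 128164 ≡ 307 (mod 391)
9^32 ≡ 307^2 = 94249 ≡ 18 (mod 391)
9^64 ≡ 18^2 = 324 ≡ 324 (mod 391)
9^128 ≡ 324^2 = 104976 ≡ 188 (mod 391)
9^256 ≡ 188^2 = 35344 ≡ 154 (mod 391)
390 = 256 + 128 + 4 + 2 in binary powers of 2.
So 9^390 ≡ 154 · 188 · 305 · 81 ≡ 123 (mod 391).
Since 123 ≠ 1, base 9 is a Fermat witness: 391 is composite.

123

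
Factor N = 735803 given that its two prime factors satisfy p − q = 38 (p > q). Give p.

Since p = q + 38, we have 735803 = q(q + 38), so q² + 38q − 735803 = 0.
Discriminant: 38² + 4·735803 = 1444 + 2943212 = 2944656; √2944656 = 1716.
q = (−38 + 1716)/2 = 839, and p = q + 38 = 877.
Check: 839 · 877 = 735803.

877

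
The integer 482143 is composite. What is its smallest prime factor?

482143 is odd.
Digit sum 22, not divisible by 3.
Ends in 3: not divisible by 5.
7: 482143 = 7·68877 + 4
11: 482143 = 11·43831 + 2
13: 482143 = 13·37087 + 12
17: 482143 = 17·28361 + 6
19: 482143 = 19·25375 + 18
23: 482143 = 23·20962 + 17
29: 482143 = 29·16625 + 18
31: 482143 = 31·15553

31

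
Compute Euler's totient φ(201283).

Factor: 201283 = 31 · 43 · 151.
φ(201283) = (31−1) · (43−1) · (151−1) = 30 · 42 · 150 = 189000.

189000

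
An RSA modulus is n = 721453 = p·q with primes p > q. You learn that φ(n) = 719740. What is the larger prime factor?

971

φ(n) = (p−1)(q−1) = n − (p+q) + 1, so p + q = 721453 − 719740 + 1 = 1714.
p and q are the roots of t² − 1714t + 721453 = 0.
Discriminant: 1714² − 4·721453 = 2937796 − 2885812 = 51984; √51984 = 228.
q = (1714 − 228)/2 = 743, p = (1714 + 228)/2 = 971.
Check: 743 · 971 = 721453.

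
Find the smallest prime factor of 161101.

161101 is odd.
Digit sum 10, not divisible by 3.
Ends in 1: not divisible by 5.
7: 161101 = 7·23014 + 3
11: 161101 = 11·14645 + 6
13: 161101 = 13·12392 + 5
17: 161101 = 17·9476 + 9
19: 161101 = 19·8479

19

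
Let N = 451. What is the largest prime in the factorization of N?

41

451 = 11 · 41
41 is prime.
So 451 = 11 · 41; the largest prime factor is 41.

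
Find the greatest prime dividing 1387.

73

1387 = 19 · 73
73 is prime.
So 1387 = 19 · 73; the largest prime factor is 73.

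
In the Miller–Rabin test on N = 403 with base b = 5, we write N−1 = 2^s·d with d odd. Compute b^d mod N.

403 − 1 = 402 = 2^1 · 201, so d = 201.
5^1 ≡ 5 (mod 403)
5^2 ≡ 5^2 = 25 ≡ 25 (mod 403)
5^4 ≡ 25^2 = 625 ≡ 222 (mod 403)
5^8 ≡ 222^2 = 49284 ≡ 118 (mod 403)
5^16 ≡ 118^2 = 13924 ≡ 222 (mod 403)
5^32 ≡ 222^2 = 49284 ≡ 118 (mod 403)
5^64 ≡ 118^2 = 13924 ≡ 222 (mod 403)
5^128 ≡ 222^2 = 49284 ≡ 118 (mod 403)
201 = 128 + 64 + 8 + 1 in binary powers of 2.
So 5^201 ≡ 118 · 222 · 118 · 5 ≡ 187 (mod 403).
Squaring chain: 187; never reaches −1, so base 5 is a Miller–Rabin witness that 403 is composite.

187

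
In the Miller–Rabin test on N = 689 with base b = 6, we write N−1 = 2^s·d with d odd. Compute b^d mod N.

241

689 − 1 = 688 = 2^4 · 43, so d = 43.
6^1 ≡ 6 (mod 689)
6^2 ≡ 6^2 = 36 ≡ 36 (mod 689)
6^4 ≡ 36^2 = 1296 ≡ 607 (mod 689)
6^8 ≡ 607^2 = 368449 ≡ 523 (mod 689)
6^16 ≡ 523^2 = 273529 ≡ 685 (mod 689)
6^32 ≡ 685^2 = 469225 ≡ 16 (mod 689)
43 = 32 + 8 + 2 + 1 in binary powers of 2.
So 6^43 ≡ 16 · 523 · 36 · 6 ≡ 241 (mod 689).
Squaring chain: 241 → 205 → 685 → 16; never reaches −1, so base 6 is a Miller–Rabin witness that 689 is composite.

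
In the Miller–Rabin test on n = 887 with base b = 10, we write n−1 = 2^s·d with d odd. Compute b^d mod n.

887 − 1 = 886 = 2^1 · 443, so d = 443.
10^1 ≡ 10 (mod 887)
10^2 ≡ 10^2 = 100 ≡ 100 (mod 887)
10^4 ≡ 100^2 = 10000 ≡ 243 (mod 887)
10^8 ≡ 243^2 = 59049 ≡ 507 (mod 887)
10^16 ≡ 507^2 = 257049 ≡ 706 (mod 887)
10^32 ≡ 706^2 = 498436 ≡ 829 (mod 887)
10^64 ≡ 829^2 = 687241 ≡ 703 (mod 887)
10^128 ≡ 703^2 = 494209 ≡ 150 (mod 887)
10^256 ≡ 150^2 = 22500 ≡ 325 (mod 887)
443 = 256 + 128 + 32 + 16 + 8 + 2 + 1 in binary powers of 2.
So 10^443 ≡ 325 · 150 · 829 · 706 · 507 · 100 · 10 ≡ 886 (mod 887).
Since 10^d ≡ 886 (mod 887), base 10 does not prove 887 composite.

886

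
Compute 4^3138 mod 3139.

446

4^1 ≡ 4 (mod 3139)
4^2 ≡ 4^2 = 16 ≡ 16 (mod 3139)
4^4 ≡ 16^2 = 256 ≡ 256 (mod 3139)
4^8 ≡ 256^2 = 65536 ≡ 2756 (mod 3139)
4^16 ≡ 2756^2 = 7595536 ≡ 2295 (mod 3139)
4^32 ≡ 2295^2 = 5267025 ≡ 2922 (mod 3139)
4^64 ≡ 2922^2 = 8538084 ≡ 4 (mod 3139)
4^128 ≡ 4^2 = 16 ≡ 16 (mod 3139)
4^256 ≡ 16^2 = 256 ≡ 256 (mod 3139)
4^512 ≡ 256^2 = 65536 ≡ 2756 (mod 3139)
4^1024 ≡ 2756^2 = 7595536 ≡ 2295 (mod 3139)
4^2048 ≡ 2295^2 = 5267025 ≡ 2922 (mod 3139)
3138 = 2048 + 1024 + 64 + 2 in binary powers of 2.
So 4^3138 ≡ 2922 · 2295 · 4 · 16 ≡ 446 (mod 3139).
Since 446 ≠ 1, base 4 is a Fermat witness: 3139 is composite.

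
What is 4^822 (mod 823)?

4^1 ≡ 4 (mod 823)
4^2 ≡ 4^2 = 16 ≡ 16 (mod 823)
4^4 ≡ 16^2 = 256 ≡ 256 (mod 823)
4^8 ≡ 256^2 = 65536 ≡ 519 (mod 823)
4^16 ≡ 519^2 = 269361 ≡ 240 (mod 823)
4^32 ≡ 240^2 = 57600 ≡ 813 (mod 823)
4^64 ≡ 813^2 = 660969 ≡ 100 (mod 823)
4^128 ≡ 100^2 = 10000 ≡ 124 (mod 823)
4^256 ≡ 124^2 = 15376 ≡ 562 (mod 823)
4^512 ≡ 562^2 = 315844 ≡ 635 (mod 823)
822 = 512 + 256 + 32 + 16 + 4 + 2 in binary powers of 2.
So 4^822 ≡ 635 · 562 · 813 · 240 · 256 · 16 ≡ 1 (mod 823).
Since the result is 1, base 4 gives no evidence that 823 is composite.

1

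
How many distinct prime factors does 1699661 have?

3

1699661 = 29^2 · 2021
2021 = 43 · 47
1699661 = 29^2 · 43 · 47, which has 3 distinct prime factors.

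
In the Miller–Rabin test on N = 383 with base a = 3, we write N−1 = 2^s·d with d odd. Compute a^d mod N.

383 − 1 = 382 = 2^1 · 191, so d = 191.
3^1 ≡ 3 (mod 383)
3^2 ≡ 3^2 = 9 ≡ 9 (mod 383)
3^4 ≡ 9^2 = 81 ≡ 81 (mod 383)
3^8 ≡ 81^2 = 6561 ≡ 50 (mod 383)
3^16 ≡ 50^2 = 2500 ≡ 202 (mod 383)
3^32 ≡ 202^2 = 40804 ≡ 206 (mod 383)
3^64 ≡ 206^2 = 42436 ≡ 306 (mod 383)
3^128 ≡ 306^2 = 93636 ≡ 184 (mod 383)
191 = 128 + 32 + 16 + 8 + 4 + 2 + 1 in binary powers of 2.
So 3^191 ≡ 184 · 206 · 202 · 50 · 81 · 9 · 3 ≡ 1 (mod 383).
Since 3^d ≡ 1 (mod 383), base 3 does not prove 383 composite.

1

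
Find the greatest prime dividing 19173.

83

19173 = 3 · 6391
6391 = 7 · 913
913 = 11 · 83
83 is prime.
So 19173 = 3 · 7 · 11 · 83; the largest prime factor is 83.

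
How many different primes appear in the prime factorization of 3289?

3289 = 11 · 299
299 = 13 · 23
3289 = 11 · 13 · 23, which has 3 distinct prime factors.

3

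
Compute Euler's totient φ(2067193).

2015520

Factor: 2067193 = 79 · 137 · 191.
φ(2067193) = (79−1) · (137−1) · (191−1) = 78 · 136 · 190 = 2015520.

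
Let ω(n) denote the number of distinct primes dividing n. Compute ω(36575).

36575 = 5^2 · 1463
1463 = 7 · 209
209 = 11 · 19
36575 = 5^2 · 7 · 11 · 19, which has 4 distinct prime factors.

4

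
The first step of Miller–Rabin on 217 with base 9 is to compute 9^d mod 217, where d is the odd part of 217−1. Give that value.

217 − 1 = 216 = 2^3 · 27, so d = 27.
9^1 ≡ 9 (mod 217)
9^2 ≡ 9^2 = 81 ≡ 81 (mod 217)
9^4 ≡ 81^2 = 6561 ≡ 51 (mod 217)
9^8 ≡ 51^2 = 2601 ≡ 214 (mod 217)
9^16 ≡ 214^2 = 45796 ≡ 9 (mod 217)
27 = 16 + 8 + 2 + 1 in binary powers of 2.
So 9^27 ≡ 9 · 214 · 81 · 9 ≡ 64 (mod 217).
Squaring chain: 64 → 190 → 78; never reaches −1, so base 9 is a Miller–Rabin witness that 217 is composite.

64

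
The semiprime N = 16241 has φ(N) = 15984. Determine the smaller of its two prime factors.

φ(n) = (p−1)(q−1) = n − (p+q) + 1, so p + q = 16241 − 15984 + 1 = 258.
p and q are the roots of t² − 258t + 16241 = 0.
Discriminant: 258² − 4·16241 = 66564 − 64964 = 1600; √1600 = 40.
q = (258 − 40)/2 = 109, p = (258 + 40)/2 = 149.
Check: 109 · 149 = 16241.

109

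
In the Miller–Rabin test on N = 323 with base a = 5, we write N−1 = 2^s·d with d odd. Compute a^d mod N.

323 − 1 = 322 = 2^1 · 161, so d = 161.
5^1 ≡ 5 (mod 323)
5^2 ≡ 5^2 = 25 ≡ 25 (mod 323)
5^4 ≡ 25^2 = 625 ≡ 302 (mod 323)
5^8 ≡ 302^2 = 91204 ≡ 118 (mod 323)
5^16 ≡ 118^2 = 13924 ≡ 35 (mod 323)
5^32 ≡ 35^2 = 1225 ≡ 256 (mod 323)
5^64 ≡ 256^2 = 65536 ≡ 290 (mod 323)
5^128 ≡ 290^2 = 84100 ≡ 120 (mod 323)
161 = 128 + 32 + 1 in binary powers of 2.
So 5^161 ≡ 120 · 256 · 5 ≡ 175 (mod 323).
Squaring chain: 175; never reaches −1, so base 5 is a Miller–Rabin witness that 323 is composite.

175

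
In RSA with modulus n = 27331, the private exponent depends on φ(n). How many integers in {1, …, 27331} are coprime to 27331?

Factor: 27331 = 151 · 181.
φ(27331) = (151−1) · (181−1) = 150 · 180 = 27000.

27000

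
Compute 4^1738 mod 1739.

995

4^1 ≡ 4 (mod 1739)
4^2 ≡ 4^2 = 16 ≡ 16 (mod 1739)
4^4 ≡ 16^2 = 256 ≡ 256 (mod 1739)
4^8 ≡ 256^2 = 65536 ≡ 1193 (mod 1739)
4^16 ≡ 1193^2 = 1423249 ≡ 747 (mod 1739)
4^32 ≡ 747^2 = 558009 ≡ 1529 (mod 1739)
4^64 ≡ 1529^2 = 2337841 ≡ 625 (mod 1739)
4^128 ≡ 625^2 = 390625 ≡ 1089 (mod 1739)
4^256 ≡ 1089^2 = 1185921 ≡ 1662 (mod 1739)
4^512 ≡ 1662^2 = 2762244 ≡ 712 (mod 1739)
4^1024 ≡ 712^2 = 506944 ≡ 895 (mod 1739)
1738 = 1024 + 512 + 128 + 64 + 8 + 2 in binary powers of 2.
So 4^1738 ≡ 895 · 712 · 1089 · 625 · 1193 · 16 ≡ 995 (mod 1739).
Since 995 ≠ 1, base 4 is a Fermat witness: 1739 is composite.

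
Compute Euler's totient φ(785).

Factor: 785 = 5 · 157.
φ(785) = (5−1) · (157−1) = 4 · 156 = 624.

624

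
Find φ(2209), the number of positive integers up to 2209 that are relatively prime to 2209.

2162

Factor: 2209 = 47^2.
φ(2209) = 47^1·(47−1) = 2162.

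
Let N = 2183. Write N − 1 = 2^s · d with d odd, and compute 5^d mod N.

298

2183 − 1 = 2182 = 2^1 · 1091, so d = 1091.
5^1 ≡ 5 (mod 2183)
5^2 ≡ 5^2 = 25 ≡ 25 (mod 2183)
5^4 ≡ 25^2 = 625 ≡ 625 (mod 2183)
5^8 ≡ 625^2 = 390625 ≡ 2051 (mod 2183)
5^16 ≡ 2051^2 = 4206601 ≡ 2143 (mod 2183)
5^32 ≡ 2143^2 = 4592449 ≡ 1600 (mod 2183)
5^64 ≡ 1600^2 = 2560000 ≡ 1524 (mod 2183)
5^128 ≡ 1524^2 = 2322576 ≡ 2047 (mod 2183)
5^256 ≡ 2047^2 = 4190209 ≡ 1032 (mod 2183)
5^512 ≡ 1032^2 = 1065024 ≡ 1903 (mod 2183)
5^1024 ≡ 1903^2 = 3621409 ≡ 1995 (mod 2183)
1091 = 1024 + 64 + 2 + 1 in binary powers of 2.
So 5^1091 ≡ 1995 · 1524 · 25 · 5 ≡ 298 (mod 2183).
Squaring chain: 298; never reaches −1, so base 5 is a Miller–Rabin witness that 2183 is composite.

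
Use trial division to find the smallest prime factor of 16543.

16543 is odd.
Digit sum 19, not divisible by 3.
Ends in 3: not divisible by 5.
7: 16543 = 7·2363 + 2
11: 16543 = 11·1503 + 10
13: 16543 = 13·1272 + 7
17: 16543 = 17·973 + 2
19: 16543 = 19·870 + 13
23: 16543 = 23·719 + 6
29: 16543 = 29·570 + 13
31: 16543 = 31·533 + 20
37: 16543 = 37·447 + 4
41: 16543 = 41·403 + 20
43: 16543 = 43·384 + 31
47: 16543 = 47·351 + 46
53: 16543 = 53·312 + 7
59: 16543 = 59·280 + 23
61: 16543 = 61·271 + 12
67: 16543 = 67·246 + 61
71: 16543 = 71·233

71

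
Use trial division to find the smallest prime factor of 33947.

83

33947 is odd.
Digit sum 26, not divisible by 3.
Ends in 7: not divisible by 5.
7: 33947 = 7·4849 + 4
11: 33947 = 11·3086 + 1
13: 33947 = 13·2611 + 4
17: 33947 = 17·1996 + 15
19: 33947 = 19·1786 + 13
23: 33947 = 23·1475 + 22
29: 33947 = 29·1170 + 17
31: 33947 = 31·1095 + 2
37: 33947 = 37·917 + 18
41: 33947 = 41·827 + 40
43: 33947 = 43·789 + 20
47: 33947 = 47·722 + 13
53: 33947 = 53·640 + 27
59: 33947 = 59·575 + 22
61: 33947 = 61·556 + 31
67: 33947 = 67·506 + 45
71: 33947 = 71·478 + 9
73: 33947 = 73·465 + 2
79: 33947 = 79·429 + 56
83: 33947 = 83·409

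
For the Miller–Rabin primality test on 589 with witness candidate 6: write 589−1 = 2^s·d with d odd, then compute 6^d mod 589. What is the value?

216

589 − 1 = 588 = 2^2 · 147, so d = 147.
6^1 ≡ 6 (mod 589)
6^2 ≡ 6^2 = 36 ≡ 36 (mod 589)
6^4 ≡ 36^2 = 1296 ≡ 118 (mod 589)
6^8 ≡ 118^2 = 13924 ≡ 377 (mod 589)
6^16 ≡ 377^2 = 142129 ≡ 180 (mod 589)
6^32 ≡ 180^2 = 32400 ≡ 5 (mod 589)
6^64 ≡ 5^2 = 25 ≡ 25 (mod 589)
6^128 ≡ 25^2 = 625 ≡ 36 (mod 589)
147 = 128 + 16 + 2 + 1 in binary powers of 2.
So 6^147 ≡ 36 · 180 · 36 · 6 ≡ 216 (mod 589).
Squaring chain: 216 → 125; never reaches −1, so base 6 is a Miller–Rabin witness that 589 is composite.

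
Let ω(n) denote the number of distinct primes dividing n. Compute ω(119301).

5

119301 = 3 · 39767
39767 = 7 · 5681
5681 = 13 · 437
437 = 19 · 23
119301 = 3 · 7 · 13 · 19 · 23, which has 5 distinct prime factors.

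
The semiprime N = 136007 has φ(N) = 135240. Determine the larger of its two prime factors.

491

φ(n) = (p−1)(q−1) = n − (p+q) + 1, so p + q = 136007 − 135240 + 1 = 768.
p and q are the roots of t² − 768t + 136007 = 0.
Discriminant: 768² − 4·136007 = 589824 − 544028 = 45796; √45796 = 214.
q = (768 − 214)/2 = 277, p = (768 + 214)/2 = 491.
Check: 277 · 491 = 136007.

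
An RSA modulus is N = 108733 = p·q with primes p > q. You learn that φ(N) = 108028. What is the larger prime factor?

φ(n) = (p−1)(q−1) = n − (p+q) + 1, so p + q = 108733 − 108028 + 1 = 706.
p and q are the roots of t² − 706t + 108733 = 0.
Discriminant: 706² − 4·108733 = 498436 − 434932 = 63504; √63504 = 252.
q = (706 − 252)/2 = 227, p = (706 + 252)/2 = 479.
Check: 227 · 479 = 108733.

479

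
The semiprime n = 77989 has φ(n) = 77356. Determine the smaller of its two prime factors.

φ(n) = (p−1)(q−1) = n − (p+q) + 1, so p + q = 77989 − 77356 + 1 = 634.
p and q are the roots of t² − 634t + 77989 = 0.
Discriminant: 634² − 4·77989 = 401956 − 311956 = 90000; √90000 = 300.
q = (634 − 300)/2 = 167, p = (634 + 300)/2 = 467.
Check: 167 · 467 = 77989.

167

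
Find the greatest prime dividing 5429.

5429 = 61 · 89
89 is prime.
So 5429 = 61 · 89; the largest prime factor is 89.

89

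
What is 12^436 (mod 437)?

292

12^1 ≡ 12 (mod 437)
12^2 ≡ 12^2 = 144 ≡ 144 (mod 437)
12^4 ≡ 144^2 = 20736 ≡ 197 (mod 437)
12^8 ≡ 197^2 = 38809 ≡ 353 (mod 437)
12^16 ≡ 353^2 = 124609 ≡ 64 (mod 437)
12^32 ≡ 64^2 = 4096 ≡ 163 (mod 437)
12^64 ≡ 163^2 = 26569 ≡ 349 (mod 437)
12^128 ≡ 349^2 = 121801 ≡ 315 (mod 437)
12^256 ≡ 315^2 = 99225 ≡ 26 (mod 437)
436 = 256 + 128 + 32 + 16 + 4 in binary powers of 2.
So 12^436 ≡ 26 · 315 · 163 · 64 · 197 ≡ 292 (mod 437).
Since 292 ≠ 1, base 12 is a Fermat witness: 437 is composite.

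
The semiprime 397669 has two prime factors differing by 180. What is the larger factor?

Since p = q + 180, we have 397669 = q(q + 180), so q² + 180q − 397669 = 0.
Discriminant: 180² + 4·397669 = 32400 + 1590676 = 1623076; √1623076 = 1274.
q = (−180 + 1274)/2 = 547, and p = q + 180 = 727.
Check: 547 · 727 = 397669.

727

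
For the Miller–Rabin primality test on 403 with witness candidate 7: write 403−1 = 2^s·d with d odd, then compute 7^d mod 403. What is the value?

190

403 − 1 = 402 = 2^1 · 201, so d = 201.
7^1 ≡ 7 (mod 403)
7^2 ≡ 7^2 = 49 ≡ 49 (mod 403)
7^4 ≡ 49^2 = 2401 ≡ 386 (mod 403)
7^8 ≡ 386^2 = 148996 ≡ 289 (mod 403)
7^16 ≡ 289^2 = 83521 ≡ 100 (mod 403)
7^32 ≡ 100^2 = 10000 ≡ 328 (mod 403)
7^64 ≡ 328^2 = 107584 ≡ 386 (mod 403)
7^128 ≡ 386^2 = 148996 ≡ 289 (mod 403)
201 = 128 + 64 + 8 + 1 in binary powers of 2.
So 7^201 ≡ 289 · 386 · 289 · 7 ≡ 190 (mod 403).
Squaring chain: 190; never reaches −1, so base 7 is a Miller–Rabin witness that 403 is composite.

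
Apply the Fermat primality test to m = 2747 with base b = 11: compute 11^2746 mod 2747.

1320

11^1 ≡ 11 (mod 2747)
11^2 ≡ 11^2 = 121 ≡ 121 (mod 2747)
11^4 ≡ 121^2 = 14641 ≡ 906 (mod 2747)
11^8 ≡ 906^2 = 820836 ≡ 2230 (mod 2747)
11^16 ≡ 2230^2 = 4972900 ≡ 830 (mod 2747)
11^32 ≡ 830^2 = 688900 ≡ 2150 (mod 2747)
11^64 ≡ 2150^2 = 4622500 ≡ 2046 (mod 2747)
11^128 ≡ 2046^2 = 4186116 ≡ 2435 (mod 2747)
11^256 ≡ 2435^2 = 5929225 ≡ 1199 (mod 2747)
11^512 ≡ 1199^2 = 1437601 ≡ 920 (mod 2747)
11^1024 ≡ 920^2 = 846400 ≡ 324 (mod 2747)
11^2048 ≡ 324^2 = 104976 ≡ 590 (mod 2747)
2746 = 2048 + 512 + 128 + 32 + 16 + 8 + 2 in binary powers of 2.
So 11^2746 ≡ 590 · 920 · 2435 · 2150 · 830 · 2230 · 121 ≡ 1320 (mod 2747).
Since 1320 ≠ 1, base 11 is a Fermat witness: 2747 is composite.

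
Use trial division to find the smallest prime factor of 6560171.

67

6560171 is odd.
Digit sum 26, not divisible by 3.
Ends in 1: not divisible by 5.
7: 6560171 = 7·937167 + 2
11: 6560171 = 11·596379 + 2
13: 6560171 = 13·504628 + 7
17: 6560171 = 17·385892 + 7
19: 6560171 = 19·345272 + 3
23: 6560171 = 23·285224 + 19
29: 6560171 = 29·226212 + 23
31: 6560171 = 31·211618 + 13
37: 6560171 = 37·177301 + 34
41: 6560171 = 41·160004 + 7
43: 6560171 = 43·152562 + 5
47: 6560171 = 47·139578 + 5
53: 6560171 = 53·123776 + 43
59: 6560171 = 59·111189 + 20
61: 6560171 = 61·107543 + 48
67: 6560171 = 67·97913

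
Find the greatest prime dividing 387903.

387903 = 3 · 129301
129301 = 31 · 4171
4171 = 43 · 97
97 is prime.
So 387903 = 3 · 31 · 43 · 97; the largest prime factor is 97.

97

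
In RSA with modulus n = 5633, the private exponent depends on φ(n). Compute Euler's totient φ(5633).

Factor: 5633 = 43 · 131.
φ(5633) = (43−1) · (131−1) = 42 · 130 = 5460.

5460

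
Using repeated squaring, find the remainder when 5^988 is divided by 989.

5^1 ≡ 5 (mod 989)
5^2 ≡ 5^2 = 25 ≡ 25 (mod 989)
5^4 ≡ 25^2 = 625 ≡ 625 (mod 989)
5^8 ≡ 625^2 = 390625 ≡ 959 (mod 989)
5^16 ≡ 959^2 = 919681 ≡ 900 (mod 989)
5^32 ≡ 900^2 = 810000 ≡ 9 (mod 989)
5^64 ≡ 9^2 = 81 ≡ 81 (mod 989)
5^128 ≡ 81^2 = 6561 ≡ 627 (mod 989)
5^256 ≡ 627^2 = 393129 ≡ 496 (mod 989)
5^512 ≡ 496^2 = 246016 ≡ 744 (mod 989)
988 = 512 + 256 + 128 + 64 + 16 + 8 + 4 in binary powers of 2.
So 5^988 ≡ 744 · 496 · 627 · 81 · 900 · 959 · 625 ≡ 81 (mod 989).
Since 81 ≠ 1, base 5 is a Fermat witness: 989 is composite.

81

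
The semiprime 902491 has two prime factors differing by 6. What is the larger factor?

Since p = q + 6, we have 902491 = q(q + 6), so q² + 6q − 902491 = 0.
Discriminant: 6² + 4·902491 = 36 + 3609964 = 3610000; √3610000 = 1900.
q = (−6 + 1900)/2 = 947, and p = q + 6 = 953.
Check: 947 · 953 = 902491.

953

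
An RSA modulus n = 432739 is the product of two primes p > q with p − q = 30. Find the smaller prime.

643

Since p = q + 30, we have 432739 = q(q + 30), so q² + 30q − 432739 = 0.
Discriminant: 30² + 4·432739 = 900 + 1730956 = 1731856; √1731856 = 1316.
q = (−30 + 1316)/2 = 643, and p = q + 30 = 673.
Check: 643 · 673 = 432739.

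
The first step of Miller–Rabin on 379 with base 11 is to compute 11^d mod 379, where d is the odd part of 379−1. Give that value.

378

379 − 1 = 378 = 2^1 · 189, so d = 189.
11^1 ≡ 11 (mod 379)
11^2 ≡ 11^2 = 121 ≡ 121 (mod 379)
11^4 ≡ 121^2 = 14641 ≡ 239 (mod 379)
11^8 ≡ 239^2 = 57121 ≡ 271 (mod 379)
11^16 ≡ 271^2 = 73441 ≡ 294 (mod 379)
11^32 ≡ 294^2 = 86436 ≡ 24 (mod 379)
11^64 ≡ 24^2 = 576 ≡ 197 (mod 379)
11^128 ≡ 197^2 = 38809 ≡ 151 (mod 379)
189 = 128 + 32 + 16 + 8 + 4 + 1 in binary powers of 2.
So 11^189 ≡ 151 · 24 · 294 · 271 · 239 · 11 ≡ 378 (mod 379).
Since 11^d ≡ 378 (mod 379), base 11 does not prove 379 composite.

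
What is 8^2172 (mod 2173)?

346

8^1 ≡ 8 (mod 2173)
8^2 ≡ 8^2 = 64 ≡ 64 (mod 2173)
8^4 ≡ 64^2 = 4096 ≡ 1923 (mod 2173)
8^8 ≡ 1923^2 = 3697929 ≡ 1656 (mod 2173)
8^16 ≡ 1656^2 = 2742336 ≡ 10 (mod 2173)
8^32 ≡ 10^2 = 100 ≡ 100 (mod 2173)
8^64 ≡ 100^2 = 10000 ≡ 1308 (mod 2173)
8^128 ≡ 1308^2 = 1710864 ≡ 713 (mod 2173)
8^256 ≡ 713^2 = 508369 ≡ 2060 (mod 2173)
8^512 ≡ 2060^2 = 4243600 ≡ 1904 (mod 2173)
8^1024 ≡ 1904^2 = 3625216 ≡ 652 (mod 2173)
8^2048 ≡ 652^2 = 425104 ≡ 1369 (mod 2173)
2172 = 2048 + 64 + 32 + 16 + 8 + 4 in binary powers of 2.
So 8^2172 ≡ 1369 · 1308 · 100 · 10 · 1656 · 1923 ≡ 346 (mod 2173).
Since 346 ≠ 1, base 8 is a Fermat witness: 2173 is composite.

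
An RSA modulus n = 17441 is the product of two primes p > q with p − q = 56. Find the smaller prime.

Since p = q + 56, we have 17441 = q(q + 56), so q² + 56q − 17441 = 0.
Discriminant: 56² + 4·17441 = 3136 + 69764 = 72900; √72900 = 270.
q = (−56 + 270)/2 = 107, and p = q + 56 = 163.
Check: 107 · 163 = 17441.

107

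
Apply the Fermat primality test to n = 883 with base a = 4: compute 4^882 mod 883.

1

4^1 ≡ 4 (mod 883)
4^2 ≡ 4^2 = 16 ≡ 16 (mod 883)
4^4 ≡ 16^2 = 256 ≡ 256 (mod 883)
4^8 ≡ 256^2 = 65536 ≡ 194 (mod 883)
4^16 ≡ 194^2 = 37636 ≡ 550 (mod 883)
4^32 ≡ 550^2 = 302500 ≡ 514 (mod 883)
4^64 ≡ 514^2 = 264196 ≡ 179 (mod 883)
4^128 ≡ 179^2 = 32041 ≡ 253 (mod 883)
4^256 ≡ 253^2 = 64009 ≡ 433 (mod 883)
4^512 ≡ 433^2 = 187489 ≡ 293 (mod 883)
882 = 512 + 256 + 64 + 32 + 16 + 2 in binary powers of 2.
So 4^882 ≡ 293 · 433 · 179 · 514 · 550 · 16 ≡ 1 (mod 883).
Since the result is 1, base 4 gives no evidence that 883 is composite.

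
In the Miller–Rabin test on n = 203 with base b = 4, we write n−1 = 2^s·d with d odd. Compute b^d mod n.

93

203 − 1 = 202 = 2^1 · 101, so d = 101.
4^1 ≡ 4 (mod 203)
4^2 ≡ 4^2 = 16 ≡ 16 (mod 203)
4^4 ≡ 16^2 = 256 ≡ 53 (mod 203)
4^8 ≡ 53^2 = 2809 ≡ 170 (mod 203)
4^16 ≡ 170^2 = 28900 ≡ 74 (mod 203)
4^32 ≡ 74^2 = 5476 ≡ 198 (mod 203)
4^64 ≡ 198^2 = 39204 ≡ 25 (mod 203)
101 = 64 + 32 + 4 + 1 in binary powers of 2.
So 4^101 ≡ 25 · 198 · 53 · 4 ≡ 93 (mod 203).
Squaring chain: 93; never reaches −1, so base 4 is a Miller–Rabin witness that 203 is composite.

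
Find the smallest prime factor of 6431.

6431 is odd.
Digit sum 14, not divisible by 3.
Ends in 1: not divisible by 5.
7: 6431 = 7·918 + 5
11: 6431 = 11·584 + 7
13: 6431 = 13·494 + 9
17: 6431 = 17·378 + 5
19: 6431 = 19·338 + 9
23: 6431 = 23·279 + 14
29: 6431 = 29·221 + 22
31: 6431 = 31·207 + 14
37: 6431 = 37·173 + 30
41: 6431 = 41·156 + 35
43: 6431 = 43·149 + 24
47: 6431 = 47·136 + 39
53: 6431 = 53·121 + 18
59: 6431 = 59·109

59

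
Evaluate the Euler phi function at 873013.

839520

Factor: 873013 = 41 · 107 · 199.
φ(873013) = (41−1) · (107−1) · (199−1) = 40 · 106 · 198 = 839520.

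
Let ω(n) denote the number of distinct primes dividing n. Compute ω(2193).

2193 = 3 · 731
731 = 17 · 43
2193 = 3 · 17 · 43, which has 3 distinct prime factors.

3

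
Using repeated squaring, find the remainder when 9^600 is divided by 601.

1

9^1 ≡ 9 (mod 601)
9^2 ≡ 9^2 = 81 ≡ 81 (mod 601)
9^4 ≡ 81^2 = 6561 ≡ 551 (mod 601)
9^8 ≡ 551^2 = 303601 ≡ 96 (mod 601)
9^16 ≡ 96^2 = 9216 ≡ 201 (mod 601)
9^32 ≡ 201^2 = 40401 ≡ 134 (mod 601)
9^64 ≡ 134^2 = 17956 ≡ 527 (mod 601)
9^128 ≡ 527^2 = 277729 ≡ 67 (mod 601)
9^256 ≡ 67^2 = 4489 ≡ 282 (mod 601)
9^512 ≡ 282^2 = 79524 ≡ 192 (mod 601)
600 = 512 + 64 + 16 + 8 in binary powers of 2.
So 9^600 ≡ 192 · 527 · 201 · 96 ≡ 1 (mod 601).
Since the result is 1, base 9 gives no evidence that 601 is composite.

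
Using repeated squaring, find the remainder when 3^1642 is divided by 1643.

820

3^1 ≡ 3 (mod 1643)
3^2 ≡ 3^2 = 9 ≡ 9 (mod 1643)
3^4 ≡ 9^2 = 81 ≡ 81 (mod 1643)
3^8 ≡ 81^2 = 6561 ≡ 1632 (mod 1643)
3^16 ≡ 1632^2 = 2663424 ≡ 121 (mod 1643)
3^32 ≡ 121^2 = 14641 ≡ 1497 (mod 1643)
3^64 ≡ 1497^2 = 2241009 ≡ 1600 (mod 1643)
3^128 ≡ 1600^2 = 2560000 ≡ 206 (mod 1643)
3^256 ≡ 206^2 = 42436 ≡ 1361 (mod 1643)
3^512 ≡ 1361^2 = 1852321 ≡ 660 (mod 1643)
3^1024 ≡ 660^2 = 435600 ≡ 205 (mod 1643)
1642 = 1024 + 512 + 64 + 32 + 8 + 2 in binary powers of 2.
So 3^1642 ≡ 205 · 660 · 1600 · 1497 · 1632 · 9 ≡ 820 (mod 1643).
Since 820 ≠ 1, base 3 is a Fermat witness: 1643 is composite.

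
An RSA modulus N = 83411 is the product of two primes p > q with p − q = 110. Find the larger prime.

349

Since p = q + 110, we have 83411 = q(q + 110), so q² + 110q − 83411 = 0.
Discriminant: 110² + 4·83411 = 12100 + 333644 = 345744; √345744 = 588.
q = (−110 + 588)/2 = 239, and p = q + 110 = 349.
Check: 239 · 349 = 83411.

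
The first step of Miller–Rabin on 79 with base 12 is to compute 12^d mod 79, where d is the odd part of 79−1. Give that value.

78

79 − 1 = 78 = 2^1 · 39, so d = 39.
12^1 ≡ 12 (mod 79)
12^2 ≡ 12^2 = 144 ≡ 65 (mod 79)
12^4 ≡ 65^2 = 4225 ≡ 38 (mod 79)
12^8 ≡ 38^2 = 1444 ≡ 22 (mod 79)
12^16 ≡ 22^2 = 484 ≡ 10 (mod 79)
12^32 ≡ 10^2 = 100 ≡ 21 (mod 79)
39 = 32 + 4 + 2 + 1 in binary powers of 2.
So 12^39 ≡ 21 · 38 · 65 · 12 ≡ 78 (mod 79).
Since 12^d ≡ 78 (mod 79), base 12 does not prove 79 composite.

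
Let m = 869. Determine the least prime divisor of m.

869 is odd.
Digit sum 23, not divisible by 3.
Ends in 9: not divisible by 5.
7: 869 = 7·124 + 1
11: 869 = 11·79

11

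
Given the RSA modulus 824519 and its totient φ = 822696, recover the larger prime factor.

φ(n) = (p−1)(q−1) = n − (p+q) + 1, so p + q = 824519 − 822696 + 1 = 1824.
p and q are the roots of t² − 1824t + 824519 = 0.
Discriminant: 1824² − 4·824519 = 3326976 − 3298076 = 28900; √28900 = 170.
q = (1824 − 170)/2 = 827, p = (1824 + 170)/2 = 997.
Check: 827 · 997 = 824519.

997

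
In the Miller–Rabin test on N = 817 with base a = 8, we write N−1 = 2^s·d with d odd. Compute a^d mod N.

817 − 1 = 816 = 2^4 · 51, so d = 51.
8^1 ≡ 8 (mod 817)
8^2 ≡ 8^2 = 64 ≡ 64 (mod 817)
8^4 ≡ 64^2 = 4096 ≡ 11 (mod 817)
8^8 ≡ 11^2 = 121 ≡ 121 (mod 817)
8^16 ≡ 121^2 = 14641 ≡ 752 (mod 817)
8^32 ≡ 752^2 = 565504 ≡ 140 (mod 817)
51 = 32 + 16 + 2 + 1 in binary powers of 2.
So 8^51 ≡ 140 · 752 · 64 · 8 ≡ 151 (mod 817).
Squaring chain: 151 → 742 → 723 → 666; never reaches −1, so base 8 is a Miller–Rabin witness that 817 is composite.

151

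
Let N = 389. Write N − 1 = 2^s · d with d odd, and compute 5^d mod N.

389 − 1 = 388 = 2^2 · 97, so d = 97.
5^1 ≡ 5 (mod 389)
5^2 ≡ 5^2 = 25 ≡ 25 (mod 389)
5^4 ≡ 25^2 = 625 ≡ 236 (mod 389)
5^8 ≡ 236^2 = 55696 ≡ 69 (mod 389)
5^16 ≡ 69^2 = 4761 ≡ 93 (mod 389)
5^32 ≡ 93^2 = 8649 ≡ 91 (mod 389)
5^64 ≡ 91^2 = 8281 ≡ 112 (mod 389)
97 = 64 + 32 + 1 in binary powers of 2.
So 5^97 ≡ 112 · 91 · 5 ≡ 1 (mod 389).
Since 5^d ≡ 1 (mod 389), base 5 does not prove 389 composite.

1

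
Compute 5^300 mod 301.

5^1 ≡ 5 (mod 301)
5^2 ≡ 5^2 = 25 ≡ 25 (mod 301)
5^4 ≡ 25^2 = 625 ≡ 23 (mod 301)
5^8 ≡ 23^2 = 529 ≡ 228 (mod 301)
5^16 ≡ 228^2 = 51984 ≡ 212 (mod 301)
5^32 ≡ 212^2 = 44944 ≡ 95 (mod 301)
5^64 ≡ 95^2 = 9025 ≡ 296 (mod 301)
5^128 ≡ 296^2 = 87616 ≡ 25 (mod 301)
5^256 ≡ 25^2 = 625 ≡ 23 (mod 301)
300 = 256 + 32 + 8 + 4 in binary powers of 2.
So 5^300 ≡ 23 · 95 · 228 · 23 ≡ 274 (mod 301).
Since 274 ≠ 1, base 5 is a Fermat witness: 301 is composite.

274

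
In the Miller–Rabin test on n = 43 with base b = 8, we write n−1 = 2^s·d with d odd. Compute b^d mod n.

42

43 − 1 = 42 = 2^1 · 21, so d = 21.
8^1 ≡ 8 (mod 43)
8^2 ≡ 8^2 = 64 ≡ 21 (mod 43)
8^4 ≡ 21^2 = 441 ≡ 11 (mod 43)
8^8 ≡ 11^2 = 121 ≡ 35 (mod 43)
8^16 ≡ 35^2 = 1225 ≡ 21 (mod 43)
21 = 16 + 4 + 1 in binary powers of 2.
So 8^21 ≡ 21 · 11 · 8 ≡ 42 (mod 43).
Since 8^d ≡ 42 (mod 43), base 8 does not prove 43 composite.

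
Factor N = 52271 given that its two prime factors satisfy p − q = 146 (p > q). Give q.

167

Since p = q + 146, we have 52271 = q(q + 146), so q² + 146q − 52271 = 0.
Discriminant: 146² + 4·52271 = 21316 + 209084 = 230400; √230400 = 480.
q = (−146 + 480)/2 = 167, and p = q + 146 = 313.
Check: 167 · 313 = 52271.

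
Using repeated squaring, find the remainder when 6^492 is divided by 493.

268

6^1 ≡ 6 (mod 493)
6^2 ≡ 6^2 = 36 ≡ 36 (mod 493)
6^4 ≡ 36^2 = 1296 ≡ 310 (mod 493)
6^8 ≡ 310^2 = 96100 ≡ 458 (mod 493)
6^16 ≡ 458^2 = 209764 ≡ 239 (mod 493)
6^32 ≡ 239^2 = 57121 ≡ 426 (mod 493)
6^64 ≡ 426^2 = 181476 ≡ 52 (mod 493)
6^128 ≡ 52^2 = 2704 ≡ 239 (mod 493)
6^256 ≡ 239^2 = 57121 ≡ 426 (mod 493)
492 = 256 + 128 + 64 + 32 + 8 + 4 in binary powers of 2.
So 6^492 ≡ 426 · 239 · 52 · 426 · 458 · 310 ≡ 268 (mod 493).
Since 268 ≠ 1, base 6 is a Fermat witness: 493 is composite.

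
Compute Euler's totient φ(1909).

Factor: 1909 = 23 · 83.
φ(1909) = (23−1) · (83−1) = 22 · 82 = 1804.

1804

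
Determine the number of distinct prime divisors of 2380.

2380 = 2^2 · 595
595 = 5 · 119
119 = 7 · 17
2380 = 2^2 · 5 · 7 · 17, which has 4 distinct prime factors.

4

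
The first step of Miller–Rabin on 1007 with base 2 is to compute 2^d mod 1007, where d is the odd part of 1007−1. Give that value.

124

1007 − 1 = 1006 = 2^1 · 503, so d = 503.
2^1 ≡ 2 (mod 1007)
2^2 ≡ 2^2 = 4 ≡ 4 (mod 1007)
2^4 ≡ 4^2 = 16 ≡ 16 (mod 1007)
2^8 ≡ 16^2 = 256 ≡ 256 (mod 1007)
2^16 ≡ 256^2 = 65536 ≡ 81 (mod 1007)
2^32 ≡ 81^2 = 6561 ≡ 519 (mod 1007)
2^64 ≡ 519^2 = 269361 ≡ 492 (mod 1007)
2^128 ≡ 492^2 = 242064 ≡ 384 (mod 1007)
2^256 ≡ 384^2 = 147456 ≡ 434 (mod 1007)
503 = 256 + 128 + 64 + 32 + 16 + 4 + 2 + 1 in binary powers of 2.
So 2^503 ≡ 434 · 384 · 492 · 519 · 81 · 16 · 4 · 2 ≡ 124 (mod 1007).
Squaring chain: 124; never reaches −1, so base 2 is a Miller–Rabin witness that 1007 is composite.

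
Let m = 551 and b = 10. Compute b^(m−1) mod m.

237

10^1 ≡ 10 (mod 551)
10^2 ≡ 10^2 = 100 ≡ 100 (mod 551)
10^4 ≡ 100^2 = 10000 ≡ 82 (mod 551)
10^8 ≡ 82^2 = 6724 ≡ 112 (mod 551)
10^16 ≡ 112^2 = 12544 ≡ 422 (mod 551)
10^32 ≡ 422^2 = 178084 ≡ 111 (mod 551)
10^64 ≡ 111^2 = 12321 ≡ 199 (mod 551)
10^128 ≡ 199^2 = 39601 ≡ 480 (mod 551)
10^256 ≡ 480^2 = 230400 ≡ 82 (mod 551)
10^512 ≡ 82^2 = 6724 ≡ 112 (mod 551)
550 = 512 + 32 + 4 + 2 in binary powers of 2.
So 10^550 ≡ 112 · 111 · 82 · 100 ≡ 237 (mod 551).
Since 237 ≠ 1, base 10 is a Fermat witness: 551 is composite.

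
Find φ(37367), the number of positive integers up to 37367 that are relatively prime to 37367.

32760

Factor: 37367 = 11 · 43 · 79.
φ(37367) = (11−1) · (43−1) · (79−1) = 10 · 42 · 78 = 32760.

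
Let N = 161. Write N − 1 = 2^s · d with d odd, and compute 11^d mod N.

161 − 1 = 160 = 2^5 · 5, so d = 5.
11^1 ≡ 11 (mod 161)
11^2 ≡ 11^2 = 121 ≡ 121 (mod 161)
11^4 ≡ 121^2 = 14641 ≡ 151 (mod 161)
5 = 4 + 1 in binary powers of 2.
So 11^5 ≡ 151 · 11 ≡ 51 (mod 161).
Squaring chain: 51 → 25 → 142 → 39 → 72; never reaches −1, so base 11 is a Miller–Rabin witness that 161 is composite.

51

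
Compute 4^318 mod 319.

284

4^1 ≡ 4 (mod 319)
4^2 ≡ 4^2 = 16 ≡ 16 (mod 319)
4^4 ≡ 16^2 = 256 ≡ 256 (mod 319)
4^8 ≡ 256^2 = 65536 ≡ 141 (mod 319)
4^16 ≡ 141^2 = 19881 ≡ 103 (mod 319)
4^32 ≡ 103^2 = 10609 ≡ 82 (mod 319)
4^64 ≡ 82^2 = 6724 ≡ 25 (mod 319)
4^128 ≡ 25^2 = 625 ≡ 306 (mod 319)
4^256 ≡ 306^2 = 93636 ≡ 169 (mod 319)
318 = 256 + 32 + 16 + 8 + 4 + 2 in binary powers of 2.
So 4^318 ≡ 169 · 82 · 103 · 141 · 256 · 16 ≡ 284 (mod 319).
Since 284 ≠ 1, base 4 is a Fermat witness: 319 is composite.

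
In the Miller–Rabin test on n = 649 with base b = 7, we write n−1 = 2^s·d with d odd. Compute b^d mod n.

649 − 1 = 648 = 2^3 · 81, so d = 81.
7^1 ≡ 7 (mod 649)
7^2 ≡ 7^2 = 49 ≡ 49 (mod 649)
7^4 ≡ 49^2 = 2401 ≡ 454 (mod 649)
7^8 ≡ 454^2 = 206116 ≡ 383 (mod 649)
7^16 ≡ 383^2 = 146689 ≡ 15 (mod 649)
7^32 ≡ 15^2 = 225 ≡ 225 (mod 649)
7^64 ≡ 225^2 = 50625 ≡ 3 (mod 649)
81 = 64 + 16 + 1 in binary powers of 2.
So 7^81 ≡ 3 · 15 · 7 ≡ 315 (mod 649).
Squaring chain: 315 → 577 → 641; never reaches −1, so base 7 is a Miller–Rabin witness that 649 is composite.

315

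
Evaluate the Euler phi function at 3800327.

3724000

Factor: 3800327 = 101 · 191 · 197.
φ(3800327) = (101−1) · (191−1) · (197−1) = 100 · 190 · 196 = 3724000.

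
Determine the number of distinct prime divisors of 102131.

3

102131 = 41 · 2491
2491 = 47 · 53
102131 = 41 · 47 · 53, which has 3 distinct prime factors.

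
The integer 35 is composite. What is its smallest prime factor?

5

35 is odd.
Digit sum 8, not divisible by 3.
Ends in 5: divisible by 5.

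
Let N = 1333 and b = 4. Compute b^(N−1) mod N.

4^1 ≡ 4 (mod 1333)
4^2 ≡ 4^2 = 16 ≡ 16 (mod 1333)
4^4 ≡ 16^2 = 256 ≡ 256 (mod 1333)
4^8 ≡ 256^2 = 65536 ≡ 219 (mod 1333)
4^16 ≡ 219^2 = 47961 ≡ 1306 (mod 1333)
4^32 ≡ 1306^2 = 1705636 ≡ 729 (mod 1333)
4^64 ≡ 729^2 = 531441 ≡ 907 (mod 1333)
4^128 ≡ 907^2 = 822649 ≡ 188 (mod 1333)
4^256 ≡ 188^2 = 35344 ≡ 686 (mod 1333)
4^512 ≡ 686^2 = 470596 ≡ 47 (mod 1333)
4^1024 ≡ 47^2 = 2209 ≡ 876 (mod 1333)
1332 = 1024 + 256 + 32 + 16 + 4 in binary powers of 2.
So 4^1332 ≡ 876 · 686 · 729 · 1306 · 256 ≡ 16 (mod 1333).
Since 16 ≠ 1, base 4 is a Fermat witness: 1333 is composite.

16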